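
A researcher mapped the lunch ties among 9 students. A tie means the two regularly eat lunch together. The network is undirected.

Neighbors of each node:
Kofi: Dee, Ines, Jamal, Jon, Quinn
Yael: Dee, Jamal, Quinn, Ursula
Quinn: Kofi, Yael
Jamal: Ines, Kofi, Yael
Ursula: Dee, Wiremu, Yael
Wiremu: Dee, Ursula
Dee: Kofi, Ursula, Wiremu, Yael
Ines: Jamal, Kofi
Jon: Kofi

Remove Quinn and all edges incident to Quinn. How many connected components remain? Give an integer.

1

Quinn's neighbors (Kofi and Yael) remain reachable from one another through other ties, so the rest of the network stays in one piece.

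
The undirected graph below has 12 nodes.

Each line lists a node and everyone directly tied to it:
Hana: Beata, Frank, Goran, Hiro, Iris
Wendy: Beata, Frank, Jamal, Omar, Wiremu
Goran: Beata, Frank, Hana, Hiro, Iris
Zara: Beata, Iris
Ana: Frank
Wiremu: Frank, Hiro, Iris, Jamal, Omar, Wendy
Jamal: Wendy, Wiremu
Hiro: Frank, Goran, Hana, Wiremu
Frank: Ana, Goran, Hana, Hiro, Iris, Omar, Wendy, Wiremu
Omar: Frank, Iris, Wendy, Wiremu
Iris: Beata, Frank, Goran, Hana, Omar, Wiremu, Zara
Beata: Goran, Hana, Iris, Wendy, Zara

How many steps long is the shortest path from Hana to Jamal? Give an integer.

One shortest route is Hana – Frank – Wendy – Jamal, which uses 3 edges, and at distance 2 from Hana we only reach {Ana, Omar, Wendy, Wiremu, Zara}, which does not include Jamal. So d(Hana,Jamal) = 3.

3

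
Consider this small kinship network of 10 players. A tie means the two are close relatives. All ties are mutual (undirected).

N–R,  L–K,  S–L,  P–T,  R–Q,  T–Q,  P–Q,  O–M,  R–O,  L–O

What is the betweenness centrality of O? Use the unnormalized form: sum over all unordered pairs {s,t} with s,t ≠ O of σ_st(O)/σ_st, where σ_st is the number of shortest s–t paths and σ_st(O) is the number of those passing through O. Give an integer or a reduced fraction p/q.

Pairs whose geodesics pass through O — R–S: 1; R–M: 1; R–L: 1; R–K: 1; T–S: 1; T–M: 1; T–L: 1; T–K: 1; Q–S: 1; Q–M: 1; Q–L: 1; Q–K: 1; S–M: 1; S–N: 1 … (+9 more pairs).
All other pairs contribute 0.
Summing the contributions gives betweenness(O) = 23.

23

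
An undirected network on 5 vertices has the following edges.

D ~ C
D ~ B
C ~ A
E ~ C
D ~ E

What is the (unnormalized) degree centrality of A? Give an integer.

A is directly tied to C. That is 1 neighbor, so the degree of A is 1.

1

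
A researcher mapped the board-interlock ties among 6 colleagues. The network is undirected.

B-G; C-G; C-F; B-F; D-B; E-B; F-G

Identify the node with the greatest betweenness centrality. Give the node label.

B

Unnormalized betweenness of each node: B:7, C:0, D:0, E:0, F:3/2, G:3/2.
B has the largest value, 7, making it the main broker — the node through which the most shortest paths run.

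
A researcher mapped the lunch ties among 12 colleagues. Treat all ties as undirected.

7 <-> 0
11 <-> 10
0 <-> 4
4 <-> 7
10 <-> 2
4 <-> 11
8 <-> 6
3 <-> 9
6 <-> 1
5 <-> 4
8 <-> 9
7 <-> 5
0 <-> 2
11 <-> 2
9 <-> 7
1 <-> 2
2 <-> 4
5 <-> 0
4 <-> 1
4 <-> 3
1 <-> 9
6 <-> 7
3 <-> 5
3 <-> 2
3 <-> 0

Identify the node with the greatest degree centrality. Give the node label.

Degrees — 0:5, 1:4, 2:6, 3:5, 4:7, 5:4, 6:3, 7:5, 8:2, 9:4, 10:2, 11:3.
The maximum is 7, attained only by 4.

4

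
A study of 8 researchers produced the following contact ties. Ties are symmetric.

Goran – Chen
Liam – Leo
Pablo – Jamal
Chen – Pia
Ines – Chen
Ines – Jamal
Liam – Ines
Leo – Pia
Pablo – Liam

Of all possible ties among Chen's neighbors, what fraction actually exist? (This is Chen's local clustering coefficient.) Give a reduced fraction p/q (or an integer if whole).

Chen's neighbors: Goran, Ines, and Pia (k = 3).
Possible neighbor pairs: C(3,2) = 3. Edges among them: none → e = 0.
Clustering(Chen) = 0/3 = 0.

0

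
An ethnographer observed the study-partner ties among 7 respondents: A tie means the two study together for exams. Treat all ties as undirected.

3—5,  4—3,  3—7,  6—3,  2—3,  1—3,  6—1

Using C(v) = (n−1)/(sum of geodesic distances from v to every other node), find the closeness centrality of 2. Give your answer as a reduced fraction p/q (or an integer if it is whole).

Distances from 2: 1:2, 3:1, 4:2, 5:2, 6:2, 7:2. Sum = 11.
n = 7, so closeness = 6/11.

6/11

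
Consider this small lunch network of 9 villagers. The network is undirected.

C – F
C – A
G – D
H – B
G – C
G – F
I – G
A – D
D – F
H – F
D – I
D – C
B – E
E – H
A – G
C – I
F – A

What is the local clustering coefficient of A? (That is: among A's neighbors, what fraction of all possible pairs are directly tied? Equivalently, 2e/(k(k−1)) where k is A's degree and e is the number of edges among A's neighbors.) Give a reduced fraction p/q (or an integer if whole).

A's neighbors: C, D, F, and G (k = 4).
Possible neighbor pairs: C(4,2) = 6. Edges among them: C–D, C–F, C–G, D–F, D–G, F–G → e = 6.
Clustering(A) = 6/6 = 1.

1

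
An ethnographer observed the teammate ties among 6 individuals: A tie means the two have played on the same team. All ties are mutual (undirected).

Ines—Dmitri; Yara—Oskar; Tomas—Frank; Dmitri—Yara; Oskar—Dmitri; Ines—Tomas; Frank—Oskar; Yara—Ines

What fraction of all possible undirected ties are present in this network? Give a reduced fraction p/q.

8/15

There are 8 edges and 6 nodes, so the maximum possible is C(6,2) = 15.
Density = 8/15.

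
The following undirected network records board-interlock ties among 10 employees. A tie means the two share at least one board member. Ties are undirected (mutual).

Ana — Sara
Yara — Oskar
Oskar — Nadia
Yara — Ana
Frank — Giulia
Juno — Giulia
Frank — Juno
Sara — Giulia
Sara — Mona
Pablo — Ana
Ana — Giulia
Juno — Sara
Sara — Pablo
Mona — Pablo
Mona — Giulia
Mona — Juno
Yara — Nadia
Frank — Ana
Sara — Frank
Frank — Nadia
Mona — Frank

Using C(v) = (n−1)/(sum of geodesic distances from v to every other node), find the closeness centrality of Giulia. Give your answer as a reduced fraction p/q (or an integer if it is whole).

9/14

Distances from Giulia: Ana:1, Frank:1, Juno:1, Mona:1, Nadia:2, Oskar:3, Pablo:2, Sara:1, Yara:2. Sum = 14.
n = 10, so closeness = 9/14.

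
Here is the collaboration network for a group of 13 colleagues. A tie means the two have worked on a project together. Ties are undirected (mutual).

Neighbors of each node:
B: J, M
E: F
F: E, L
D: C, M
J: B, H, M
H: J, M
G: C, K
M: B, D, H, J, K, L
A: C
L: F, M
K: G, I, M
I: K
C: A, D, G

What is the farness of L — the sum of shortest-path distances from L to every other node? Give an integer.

Distances from L: A:4, B:2, C:3, D:2, E:2, F:1, G:3, H:2, I:3, J:2, K:2, M:1.
Sum = 4 + 2 + 3 + 2 + 2 + 1 + 3 + 2 + 3 + 2 + 2 + 1 = 27.

27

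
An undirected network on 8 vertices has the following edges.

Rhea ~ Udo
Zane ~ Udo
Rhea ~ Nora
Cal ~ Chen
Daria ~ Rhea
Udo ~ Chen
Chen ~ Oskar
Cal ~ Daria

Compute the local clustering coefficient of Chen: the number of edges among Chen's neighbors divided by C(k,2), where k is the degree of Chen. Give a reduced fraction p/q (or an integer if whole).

0

Chen's neighbors: Cal, Oskar, and Udo (k = 3).
Possible neighbor pairs: C(3,2) = 3. Edges among them: none → e = 0.
Clustering(Chen) = 0/3 = 0.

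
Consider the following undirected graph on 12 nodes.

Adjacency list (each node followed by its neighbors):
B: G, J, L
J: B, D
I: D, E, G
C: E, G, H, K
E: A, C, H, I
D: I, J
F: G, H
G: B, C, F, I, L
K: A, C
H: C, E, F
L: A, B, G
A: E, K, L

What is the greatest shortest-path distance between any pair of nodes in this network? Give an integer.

4

Eccentricity of each node (its greatest distance to any other): A:3, B:3, C:3, D:4, E:3, F:3, G:2, H:4, I:3, J:4, K:4, L:3.
The maximum eccentricity is 4, realized for instance by the pair H–J via H – E – I – D – J. So the diameter is 4.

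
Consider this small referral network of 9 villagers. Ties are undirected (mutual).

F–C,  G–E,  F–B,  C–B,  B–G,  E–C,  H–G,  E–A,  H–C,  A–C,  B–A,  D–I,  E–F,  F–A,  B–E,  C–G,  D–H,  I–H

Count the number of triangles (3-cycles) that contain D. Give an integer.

1

D's neighbors: H and I.
Neighbor pairs that are themselves tied: D–H–I. Each forms one triangle with D, for 1 in total.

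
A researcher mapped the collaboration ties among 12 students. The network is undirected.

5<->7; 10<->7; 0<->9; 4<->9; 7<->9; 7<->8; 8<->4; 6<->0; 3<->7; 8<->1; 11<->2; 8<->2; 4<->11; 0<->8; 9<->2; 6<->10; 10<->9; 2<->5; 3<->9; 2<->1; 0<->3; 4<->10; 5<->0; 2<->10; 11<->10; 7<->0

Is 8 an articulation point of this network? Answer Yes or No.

No

Even without 8, every remaining node can still reach every other (the residual graph is connected), so 8 is not a cut vertex.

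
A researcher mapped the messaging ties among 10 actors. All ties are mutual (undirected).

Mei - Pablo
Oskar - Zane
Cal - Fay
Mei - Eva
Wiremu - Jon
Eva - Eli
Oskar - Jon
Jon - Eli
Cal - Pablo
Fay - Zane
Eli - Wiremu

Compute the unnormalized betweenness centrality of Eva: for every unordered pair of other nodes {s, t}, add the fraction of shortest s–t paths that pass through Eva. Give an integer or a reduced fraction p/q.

Pairs whose geodesics pass through Eva — Mei–Oskar: 1; Mei–Jon: 1; Mei–Wiremu: 1; Mei–Eli: 1; Pablo–Jon: 1; Pablo–Wiremu: 1; Pablo–Eli: 1; Cal–Wiremu: 1/2; Cal–Eli: 1.
All other pairs contribute 0.
Summing the contributions gives betweenness(Eva) = 17/2.

17/2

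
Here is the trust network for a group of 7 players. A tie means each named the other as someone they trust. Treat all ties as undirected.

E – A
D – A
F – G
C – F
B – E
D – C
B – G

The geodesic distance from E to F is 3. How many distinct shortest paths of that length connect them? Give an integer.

The shortest distance is 3, and the only length-3 path is E–B–G–F. So there is exactly 1 shortest path.

1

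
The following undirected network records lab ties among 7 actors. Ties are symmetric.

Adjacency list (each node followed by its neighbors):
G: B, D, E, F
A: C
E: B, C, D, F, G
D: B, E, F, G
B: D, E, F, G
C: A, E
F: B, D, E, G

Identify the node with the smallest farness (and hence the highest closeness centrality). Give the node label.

E

Farness (sum of distances to all others) for each node — A:15, B:9, C:10, D:9, E:7, F:9, G:9.
The smallest farness is 7, for E, so E has the highest closeness.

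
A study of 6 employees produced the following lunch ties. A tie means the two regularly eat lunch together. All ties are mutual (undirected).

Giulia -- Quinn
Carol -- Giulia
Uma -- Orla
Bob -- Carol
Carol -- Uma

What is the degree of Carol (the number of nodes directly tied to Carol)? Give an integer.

Carol is directly tied to Bob, Giulia, and Uma. That is 3 neighbors, so the degree of Carol is 3.

3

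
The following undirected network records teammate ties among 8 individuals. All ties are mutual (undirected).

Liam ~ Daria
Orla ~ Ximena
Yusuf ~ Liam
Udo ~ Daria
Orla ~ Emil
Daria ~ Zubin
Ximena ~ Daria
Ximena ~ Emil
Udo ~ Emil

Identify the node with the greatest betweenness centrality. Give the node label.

Unnormalized betweenness of each node: Daria:29/2, Emil:3/2, Liam:6, Orla:0, Udo:2, Ximena:6, Yusuf:0, Zubin:0.
Daria has the largest value, 29/2, making it the main broker — the node through which the most shortest paths run.

Daria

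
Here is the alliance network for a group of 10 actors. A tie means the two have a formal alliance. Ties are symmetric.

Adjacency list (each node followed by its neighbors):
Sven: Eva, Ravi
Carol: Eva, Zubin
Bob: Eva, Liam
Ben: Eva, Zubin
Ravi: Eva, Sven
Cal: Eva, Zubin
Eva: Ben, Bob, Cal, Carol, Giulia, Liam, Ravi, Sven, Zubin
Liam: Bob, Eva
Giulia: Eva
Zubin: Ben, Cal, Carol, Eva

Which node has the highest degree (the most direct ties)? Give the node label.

Degrees — Ben:2, Bob:2, Cal:2, Carol:2, Eva:9, Giulia:1, Liam:2, Ravi:2, Sven:2, Zubin:4.
The maximum is 9, attained only by Eva.

Eva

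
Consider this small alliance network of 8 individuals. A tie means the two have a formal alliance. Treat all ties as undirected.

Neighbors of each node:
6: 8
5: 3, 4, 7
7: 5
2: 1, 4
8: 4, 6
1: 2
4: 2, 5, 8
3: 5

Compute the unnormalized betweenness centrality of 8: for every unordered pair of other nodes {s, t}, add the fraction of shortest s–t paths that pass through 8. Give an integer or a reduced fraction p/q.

6

Pairs whose geodesics pass through 8 — 2–6: 1; 4–6: 1; 5–6: 1; 3–6: 1; 1–6: 1; 7–6: 1.
All other pairs contribute 0.
Summing the contributions gives betweenness(8) = 6.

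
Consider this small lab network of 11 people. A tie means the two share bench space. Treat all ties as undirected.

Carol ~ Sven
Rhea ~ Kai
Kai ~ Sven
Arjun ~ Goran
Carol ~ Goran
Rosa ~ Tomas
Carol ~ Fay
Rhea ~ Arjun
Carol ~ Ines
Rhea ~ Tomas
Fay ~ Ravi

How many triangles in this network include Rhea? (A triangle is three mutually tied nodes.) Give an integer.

0

Rhea's neighbors are Arjun, Kai, and Tomas, but none of them are tied to each other, so no triangle contains Rhea.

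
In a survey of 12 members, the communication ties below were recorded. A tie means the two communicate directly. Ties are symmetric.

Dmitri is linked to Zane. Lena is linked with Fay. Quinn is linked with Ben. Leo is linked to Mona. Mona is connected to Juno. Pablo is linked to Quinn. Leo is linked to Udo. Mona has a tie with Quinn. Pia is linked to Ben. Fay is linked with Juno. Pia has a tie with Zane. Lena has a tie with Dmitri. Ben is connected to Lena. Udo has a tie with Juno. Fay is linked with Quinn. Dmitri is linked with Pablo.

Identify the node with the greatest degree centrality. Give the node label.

Degrees — Ben:3, Dmitri:3, Fay:3, Juno:3, Lena:3, Leo:2, Mona:3, Pablo:2, Pia:2, Quinn:4, Udo:2, Zane:2.
The maximum is 4, attained only by Quinn.

Quinn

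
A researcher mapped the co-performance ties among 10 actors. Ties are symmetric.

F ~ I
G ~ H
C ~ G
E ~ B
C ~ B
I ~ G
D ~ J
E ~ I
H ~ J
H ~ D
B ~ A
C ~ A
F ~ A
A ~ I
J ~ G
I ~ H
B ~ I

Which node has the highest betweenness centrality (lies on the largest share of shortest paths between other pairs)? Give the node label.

Unnormalized betweenness of each node: A:11/6, B:11/6, C:5/3, D:0, E:0, F:0, G:37/6, H:49/6, I:49/3, J:1.
I has the largest value, 49/3, making it the main broker — the node through which the most shortest paths run.

I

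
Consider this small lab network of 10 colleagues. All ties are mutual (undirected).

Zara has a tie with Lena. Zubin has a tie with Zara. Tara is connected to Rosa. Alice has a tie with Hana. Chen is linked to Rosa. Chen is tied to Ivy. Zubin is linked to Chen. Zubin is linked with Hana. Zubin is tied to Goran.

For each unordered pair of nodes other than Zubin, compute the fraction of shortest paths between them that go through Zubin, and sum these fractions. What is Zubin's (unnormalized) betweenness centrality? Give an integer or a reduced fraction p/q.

28

Pairs whose geodesics pass through Zubin — Lena–Ivy: 1; Lena–Goran: 1; Lena–Rosa: 1; Lena–Alice: 1; Lena–Hana: 1; Lena–Chen: 1; Lena–Tara: 1; Ivy–Goran: 1; Ivy–Zara: 1; Ivy–Alice: 1; Ivy–Hana: 1; Goran–Rosa: 1; Goran–Zara: 1; Goran–Alice: 1 … (+14 more pairs).
All other pairs contribute 0.
Summing the contributions gives betweenness(Zubin) = 28.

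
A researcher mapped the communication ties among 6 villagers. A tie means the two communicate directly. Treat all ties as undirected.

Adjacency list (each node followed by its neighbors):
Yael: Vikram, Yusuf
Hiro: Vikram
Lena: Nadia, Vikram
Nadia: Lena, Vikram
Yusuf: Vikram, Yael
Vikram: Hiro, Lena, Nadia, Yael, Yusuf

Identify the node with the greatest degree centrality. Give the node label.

Degrees — Hiro:1, Lena:2, Nadia:2, Vikram:5, Yael:2, Yusuf:2.
The maximum is 5, attained only by Vikram.

Vikram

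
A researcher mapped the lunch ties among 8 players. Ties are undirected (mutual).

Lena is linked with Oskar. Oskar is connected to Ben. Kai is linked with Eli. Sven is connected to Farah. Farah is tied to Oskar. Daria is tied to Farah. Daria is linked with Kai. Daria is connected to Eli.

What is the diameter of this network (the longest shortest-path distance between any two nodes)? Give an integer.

Eccentricity of each node (its greatest distance to any other): Ben:4, Daria:3, Eli:4, Farah:2, Kai:4, Lena:4, Oskar:3, Sven:3.
The maximum eccentricity is 4, realized for instance by the pair Ben–Kai via Ben – Oskar – Farah – Daria – Kai. So the diameter is 4.

4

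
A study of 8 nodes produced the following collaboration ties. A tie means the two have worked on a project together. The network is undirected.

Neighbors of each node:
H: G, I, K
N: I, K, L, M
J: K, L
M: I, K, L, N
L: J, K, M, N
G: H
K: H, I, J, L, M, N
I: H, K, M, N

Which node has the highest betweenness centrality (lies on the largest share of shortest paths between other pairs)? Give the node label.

K

Unnormalized betweenness of each node: G:0, H:6, I:2, J:0, K:25/3, L:1, M:1/3, N:1/3.
K has the largest value, 25/3, making it the main broker — the node through which the most shortest paths run.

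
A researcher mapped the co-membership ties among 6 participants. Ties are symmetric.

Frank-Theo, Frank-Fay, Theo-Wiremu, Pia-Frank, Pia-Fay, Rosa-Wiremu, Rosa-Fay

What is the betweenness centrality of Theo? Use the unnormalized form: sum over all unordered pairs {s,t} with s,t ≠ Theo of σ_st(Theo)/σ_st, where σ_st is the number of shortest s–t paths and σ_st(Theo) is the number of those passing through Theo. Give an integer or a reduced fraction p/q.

Pairs whose geodesics pass through Theo — Wiremu–Pia: 1/2; Wiremu–Frank: 1.
All other pairs contribute 0.
Summing the contributions gives betweenness(Theo) = 3/2.

3/2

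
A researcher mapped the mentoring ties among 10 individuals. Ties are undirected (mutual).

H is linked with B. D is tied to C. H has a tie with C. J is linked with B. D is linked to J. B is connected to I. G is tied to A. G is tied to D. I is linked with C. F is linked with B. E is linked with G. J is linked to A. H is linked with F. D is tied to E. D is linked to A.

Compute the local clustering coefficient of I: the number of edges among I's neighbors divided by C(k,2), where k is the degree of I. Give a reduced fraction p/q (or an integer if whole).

0

I's neighbors: B and C (k = 2).
Possible neighbor pairs: C(2,2) = 1. Edges among them: none → e = 0.
Clustering(I) = 0/1.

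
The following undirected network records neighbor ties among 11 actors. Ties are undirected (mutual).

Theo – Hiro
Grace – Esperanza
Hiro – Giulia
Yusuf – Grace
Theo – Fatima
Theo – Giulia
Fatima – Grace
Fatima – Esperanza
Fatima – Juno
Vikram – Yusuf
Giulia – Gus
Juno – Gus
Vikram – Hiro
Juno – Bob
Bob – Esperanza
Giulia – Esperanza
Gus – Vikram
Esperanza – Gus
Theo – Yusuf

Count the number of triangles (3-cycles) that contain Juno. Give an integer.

0

Juno's neighbors are Bob, Fatima, and Gus, but none of them are tied to each other, so no triangle contains Juno.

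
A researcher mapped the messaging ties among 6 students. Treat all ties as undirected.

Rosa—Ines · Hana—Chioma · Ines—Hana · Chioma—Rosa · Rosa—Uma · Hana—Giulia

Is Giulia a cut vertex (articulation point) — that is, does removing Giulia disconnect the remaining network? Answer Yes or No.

Even without Giulia, every remaining node can still reach every other (the residual graph is connected), so Giulia is not a cut vertex.

No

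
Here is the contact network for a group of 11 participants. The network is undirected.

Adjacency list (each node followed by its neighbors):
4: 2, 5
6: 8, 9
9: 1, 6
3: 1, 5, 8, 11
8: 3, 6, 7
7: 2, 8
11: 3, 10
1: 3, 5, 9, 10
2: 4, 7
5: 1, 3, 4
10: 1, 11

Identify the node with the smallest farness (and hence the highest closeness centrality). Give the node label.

Farness (sum of distances to all others) for each node — 1:18, 2:27, 3:17, 4:24, 5:19, 6:24, 7:24, 8:19, 9:23, 10:25, 11:24.
The smallest farness is 17, for 3, so 3 has the highest closeness.

3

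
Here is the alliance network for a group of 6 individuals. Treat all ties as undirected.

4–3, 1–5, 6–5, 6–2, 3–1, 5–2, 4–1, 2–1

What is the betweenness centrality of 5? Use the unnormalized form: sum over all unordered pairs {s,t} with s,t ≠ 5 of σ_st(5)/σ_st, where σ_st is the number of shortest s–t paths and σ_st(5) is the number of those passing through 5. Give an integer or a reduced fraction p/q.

3/2

Pairs whose geodesics pass through 5 — 3–6: 1/2; 1–6: 1/2; 4–6: 1/2.
All other pairs contribute 0.
Summing the contributions gives betweenness(5) = 3/2.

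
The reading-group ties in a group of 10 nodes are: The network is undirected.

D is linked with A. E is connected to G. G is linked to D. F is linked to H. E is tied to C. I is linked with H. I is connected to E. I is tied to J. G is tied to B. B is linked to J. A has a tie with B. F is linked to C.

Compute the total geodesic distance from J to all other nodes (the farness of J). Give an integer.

19

Distances from J: A:2, B:1, C:3, D:3, E:2, F:3, G:2, H:2, I:1.
Sum = 2 + 1 + 3 + 3 + 2 + 3 + 2 + 2 + 1 = 19.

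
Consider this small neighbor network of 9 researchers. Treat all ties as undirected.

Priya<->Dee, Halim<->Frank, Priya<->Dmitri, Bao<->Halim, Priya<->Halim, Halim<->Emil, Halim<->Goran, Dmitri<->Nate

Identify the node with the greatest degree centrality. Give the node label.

Degrees — Bao:1, Dee:1, Dmitri:2, Emil:1, Frank:1, Goran:1, Halim:5, Nate:1, Priya:3.
The maximum is 5, attained only by Halim.

Halim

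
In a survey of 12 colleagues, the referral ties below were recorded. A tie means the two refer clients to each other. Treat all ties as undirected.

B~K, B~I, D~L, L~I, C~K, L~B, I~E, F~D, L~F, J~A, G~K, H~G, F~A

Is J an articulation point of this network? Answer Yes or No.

No

Even without J, every remaining node can still reach every other (the residual graph is connected), so J is not a cut vertex.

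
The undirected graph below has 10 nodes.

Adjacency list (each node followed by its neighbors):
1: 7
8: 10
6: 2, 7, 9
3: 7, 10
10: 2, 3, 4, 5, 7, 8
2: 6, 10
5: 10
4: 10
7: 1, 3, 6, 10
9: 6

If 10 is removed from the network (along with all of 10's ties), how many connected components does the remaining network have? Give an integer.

4

Without 10, the remaining ties split the others into: {1, 2, 3, 6, 7, 9}; {4}; {5}; {8}.
That's 4 separate components.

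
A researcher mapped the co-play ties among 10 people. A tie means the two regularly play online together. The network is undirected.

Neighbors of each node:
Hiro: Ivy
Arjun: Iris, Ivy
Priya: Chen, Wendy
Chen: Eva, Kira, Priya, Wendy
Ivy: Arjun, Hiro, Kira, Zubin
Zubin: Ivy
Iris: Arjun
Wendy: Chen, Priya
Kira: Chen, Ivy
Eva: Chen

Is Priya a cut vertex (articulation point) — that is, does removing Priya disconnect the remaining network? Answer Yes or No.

No

Even without Priya, every remaining node can still reach every other (the residual graph is connected), so Priya is not a cut vertex.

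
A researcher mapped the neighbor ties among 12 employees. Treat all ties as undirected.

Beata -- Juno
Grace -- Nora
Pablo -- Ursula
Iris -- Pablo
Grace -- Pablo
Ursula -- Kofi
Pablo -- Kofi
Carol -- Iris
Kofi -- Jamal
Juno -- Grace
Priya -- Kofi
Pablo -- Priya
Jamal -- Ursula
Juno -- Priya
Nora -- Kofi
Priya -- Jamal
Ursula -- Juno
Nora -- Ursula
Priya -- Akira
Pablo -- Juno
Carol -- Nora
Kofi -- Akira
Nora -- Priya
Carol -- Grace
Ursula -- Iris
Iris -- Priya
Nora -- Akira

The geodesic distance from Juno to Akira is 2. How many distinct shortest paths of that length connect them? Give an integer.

The shortest distance is 2, and the only length-2 path is Juno–Priya–Akira. So there is exactly 1 shortest path.

1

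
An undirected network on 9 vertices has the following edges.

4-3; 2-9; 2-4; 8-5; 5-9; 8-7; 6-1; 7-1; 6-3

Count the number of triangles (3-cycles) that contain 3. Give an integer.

0

3's neighbors are 4 and 6, but none of them are tied to each other, so no triangle contains 3.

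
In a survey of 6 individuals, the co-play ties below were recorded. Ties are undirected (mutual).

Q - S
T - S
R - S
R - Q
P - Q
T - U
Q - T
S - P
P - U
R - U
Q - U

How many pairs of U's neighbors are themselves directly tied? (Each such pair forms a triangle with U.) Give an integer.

3

U's neighbors: P, Q, R, and T.
Neighbor pairs that are themselves tied: U–P–Q; U–Q–R; U–Q–T. Each forms one triangle with U, for 3 in total.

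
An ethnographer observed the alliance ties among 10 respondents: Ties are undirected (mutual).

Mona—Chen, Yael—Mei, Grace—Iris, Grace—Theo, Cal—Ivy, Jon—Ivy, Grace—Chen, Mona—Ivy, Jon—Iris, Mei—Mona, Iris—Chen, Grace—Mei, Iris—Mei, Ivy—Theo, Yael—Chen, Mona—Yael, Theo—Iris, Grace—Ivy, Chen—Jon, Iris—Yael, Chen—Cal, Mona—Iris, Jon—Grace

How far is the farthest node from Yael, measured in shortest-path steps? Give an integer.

Distances from Yael: Cal:2, Chen:1, Grace:2, Iris:1, Ivy:2, Jon:2, Mei:1, Mona:1, Theo:2.
The largest is 2 (to Ivy, Jon, Grace, Cal, and Theo), so the eccentricity of Yael is 2.

2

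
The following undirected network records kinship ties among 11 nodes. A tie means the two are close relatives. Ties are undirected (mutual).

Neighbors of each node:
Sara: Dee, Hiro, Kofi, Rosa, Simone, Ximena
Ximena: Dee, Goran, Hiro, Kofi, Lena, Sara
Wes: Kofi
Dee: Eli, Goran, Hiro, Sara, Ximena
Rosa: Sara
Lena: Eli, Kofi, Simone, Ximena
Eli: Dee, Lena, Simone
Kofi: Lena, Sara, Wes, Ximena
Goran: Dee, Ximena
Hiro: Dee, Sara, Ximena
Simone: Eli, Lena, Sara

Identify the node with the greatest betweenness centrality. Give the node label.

Unnormalized betweenness of each node: Dee:11/2, Eli:5/4, Goran:0, Hiro:0, Kofi:29/3, Lena:17/4, Rosa:0, Sara:29/2, Simone:5/3, Wes:0, Ximena:55/6.
Sara has the largest value, 29/2, making it the main broker — the node through which the most shortest paths run.

Sara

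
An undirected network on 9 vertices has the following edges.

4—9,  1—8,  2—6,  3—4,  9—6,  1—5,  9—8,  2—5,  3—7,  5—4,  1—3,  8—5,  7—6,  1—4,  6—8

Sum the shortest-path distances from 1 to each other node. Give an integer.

12

Distances from 1: 2:2, 3:1, 4:1, 5:1, 6:2, 7:2, 8:1, 9:2.
Sum = 2 + 1 + 1 + 1 + 2 + 2 + 1 + 2 = 12.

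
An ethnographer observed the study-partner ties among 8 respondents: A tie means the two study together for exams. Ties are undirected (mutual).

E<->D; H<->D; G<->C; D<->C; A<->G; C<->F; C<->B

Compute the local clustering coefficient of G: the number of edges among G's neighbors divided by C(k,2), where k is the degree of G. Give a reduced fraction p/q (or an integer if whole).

G's neighbors: A and C (k = 2).
Possible neighbor pairs: C(2,2) = 1. Edges among them: none → e = 0.
Clustering(G) = 0/1.

0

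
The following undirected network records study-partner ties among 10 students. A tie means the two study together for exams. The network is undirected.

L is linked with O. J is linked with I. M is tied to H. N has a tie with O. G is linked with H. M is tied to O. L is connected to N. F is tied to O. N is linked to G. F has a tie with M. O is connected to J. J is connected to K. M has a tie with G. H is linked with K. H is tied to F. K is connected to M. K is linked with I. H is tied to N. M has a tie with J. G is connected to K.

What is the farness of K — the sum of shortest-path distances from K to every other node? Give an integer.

14

Distances from K: F:2, G:1, H:1, I:1, J:1, L:3, M:1, N:2, O:2.
Sum = 2 + 1 + 1 + 1 + 1 + 3 + 1 + 2 + 2 = 14.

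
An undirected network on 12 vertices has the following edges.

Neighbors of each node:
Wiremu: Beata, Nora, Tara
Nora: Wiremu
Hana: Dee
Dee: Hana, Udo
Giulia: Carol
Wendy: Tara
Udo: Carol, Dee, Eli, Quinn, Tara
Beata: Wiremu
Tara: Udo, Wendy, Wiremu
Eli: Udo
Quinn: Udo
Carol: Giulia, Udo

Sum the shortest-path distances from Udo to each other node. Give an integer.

Distances from Udo: Beata:3, Carol:1, Dee:1, Eli:1, Giulia:2, Hana:2, Nora:3, Quinn:1, Tara:1, Wendy:2, Wiremu:2.
Sum = 3 + 1 + 1 + 1 + 2 + 2 + 3 + 1 + 1 + 2 + 2 = 19.

19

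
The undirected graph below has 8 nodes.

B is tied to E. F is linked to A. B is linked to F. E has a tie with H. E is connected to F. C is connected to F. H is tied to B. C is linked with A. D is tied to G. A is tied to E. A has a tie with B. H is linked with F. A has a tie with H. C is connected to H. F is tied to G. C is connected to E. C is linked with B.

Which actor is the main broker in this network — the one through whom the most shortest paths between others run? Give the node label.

F

Unnormalized betweenness of each node: A:0, B:0, C:0, D:0, E:0, F:10, G:6, H:0.
F has the largest value, 10, making it the main broker — the node through which the most shortest paths run.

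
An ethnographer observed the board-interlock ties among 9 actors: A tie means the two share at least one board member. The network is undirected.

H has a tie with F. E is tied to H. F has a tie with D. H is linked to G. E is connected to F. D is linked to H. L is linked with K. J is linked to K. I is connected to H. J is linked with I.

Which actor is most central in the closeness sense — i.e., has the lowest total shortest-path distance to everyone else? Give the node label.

H

Farness (sum of distances to all others) for each node — D:20, E:20, F:19, G:21, H:14, I:15, J:18, K:23, L:30.
The smallest farness is 14, for H, so H has the highest closeness.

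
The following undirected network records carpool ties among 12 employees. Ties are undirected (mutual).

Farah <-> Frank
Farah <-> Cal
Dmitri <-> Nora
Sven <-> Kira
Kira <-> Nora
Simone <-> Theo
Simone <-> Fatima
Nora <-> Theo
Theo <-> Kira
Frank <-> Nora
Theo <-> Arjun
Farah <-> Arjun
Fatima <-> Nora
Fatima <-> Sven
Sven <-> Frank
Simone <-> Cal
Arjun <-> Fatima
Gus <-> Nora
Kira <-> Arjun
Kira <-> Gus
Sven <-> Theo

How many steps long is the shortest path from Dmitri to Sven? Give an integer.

3

One shortest route is Dmitri – Nora – Frank – Sven, which uses 3 edges, and at distance 2 from Dmitri we only reach {Fatima, Frank, Gus, Kira, Theo}, which does not include Sven. So d(Dmitri,Sven) = 3.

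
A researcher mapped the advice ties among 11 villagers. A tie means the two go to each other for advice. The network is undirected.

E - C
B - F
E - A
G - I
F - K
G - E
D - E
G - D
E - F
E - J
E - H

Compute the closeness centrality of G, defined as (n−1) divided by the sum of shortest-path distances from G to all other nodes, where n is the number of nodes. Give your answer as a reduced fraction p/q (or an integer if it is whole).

Distances from G: A:2, B:3, C:2, D:1, E:1, F:2, H:2, I:1, J:2, K:3. Sum = 19.
n = 11, so closeness = 10/19.

10/19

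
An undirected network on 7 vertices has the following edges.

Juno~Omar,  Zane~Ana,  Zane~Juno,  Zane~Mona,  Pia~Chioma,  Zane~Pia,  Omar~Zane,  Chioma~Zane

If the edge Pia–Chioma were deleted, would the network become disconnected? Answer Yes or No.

No

Even without that edge, Pia still reaches Chioma via Pia – Zane – Chioma, so the network stays connected. Not a bridge.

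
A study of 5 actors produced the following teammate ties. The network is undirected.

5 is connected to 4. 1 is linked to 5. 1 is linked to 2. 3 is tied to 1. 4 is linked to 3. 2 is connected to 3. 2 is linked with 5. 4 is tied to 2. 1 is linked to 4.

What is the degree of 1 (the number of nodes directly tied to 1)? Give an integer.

4

1 is directly tied to 2, 3, 4, and 5. That is 4 neighbors, so the degree of 1 is 4.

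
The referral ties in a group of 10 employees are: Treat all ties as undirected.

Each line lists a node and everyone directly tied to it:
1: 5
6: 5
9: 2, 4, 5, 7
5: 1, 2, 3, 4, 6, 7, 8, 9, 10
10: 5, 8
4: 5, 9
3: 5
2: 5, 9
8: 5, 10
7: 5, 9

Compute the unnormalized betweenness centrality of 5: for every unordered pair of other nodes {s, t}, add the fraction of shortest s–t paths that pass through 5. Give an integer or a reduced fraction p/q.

Pairs whose geodesics pass through 5 — 9–8: 1; 9–3: 1; 9–6: 1; 9–1: 1; 9–10: 1; 8–3: 1; 8–2: 1; 8–7: 1; 8–6: 1; 8–4: 1; 8–1: 1; 3–2: 1; 3–7: 1; 3–6: 1 … (+18 more pairs).
All other pairs contribute 0.
Summing the contributions gives betweenness(5) = 61/2.

61/2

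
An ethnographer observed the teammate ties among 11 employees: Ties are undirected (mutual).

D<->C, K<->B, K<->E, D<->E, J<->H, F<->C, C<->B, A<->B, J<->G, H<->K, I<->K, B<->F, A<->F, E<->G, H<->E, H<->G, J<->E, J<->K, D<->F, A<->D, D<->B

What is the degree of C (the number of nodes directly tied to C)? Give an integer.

3

C is directly tied to B, D, and F. That is 3 neighbors, so the degree of C is 3.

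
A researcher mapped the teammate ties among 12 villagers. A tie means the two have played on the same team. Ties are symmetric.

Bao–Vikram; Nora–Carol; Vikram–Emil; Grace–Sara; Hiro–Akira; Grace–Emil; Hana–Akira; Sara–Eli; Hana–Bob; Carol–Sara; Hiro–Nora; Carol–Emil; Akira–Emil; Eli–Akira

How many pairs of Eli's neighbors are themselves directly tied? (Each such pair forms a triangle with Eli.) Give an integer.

0

Eli's neighbors are Akira and Sara, but none of them are tied to each other, so no triangle contains Eli.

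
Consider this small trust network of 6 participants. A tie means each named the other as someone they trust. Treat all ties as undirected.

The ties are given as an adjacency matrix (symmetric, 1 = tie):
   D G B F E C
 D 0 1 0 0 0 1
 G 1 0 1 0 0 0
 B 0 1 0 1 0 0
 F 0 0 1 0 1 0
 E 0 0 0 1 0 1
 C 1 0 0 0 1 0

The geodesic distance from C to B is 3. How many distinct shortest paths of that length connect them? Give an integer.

The shortest distance is 3. The length-3 paths are: C–D–G–B; C–E–F–B.
That gives 2 distinct shortest paths.

2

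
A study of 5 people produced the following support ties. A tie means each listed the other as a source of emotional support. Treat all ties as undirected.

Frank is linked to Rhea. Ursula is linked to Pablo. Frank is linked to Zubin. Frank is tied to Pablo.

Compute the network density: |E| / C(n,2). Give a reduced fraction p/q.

2/5

There are 4 edges and 5 nodes, so the maximum possible is C(5,2) = 10.
Density = 4/10 = 2/5.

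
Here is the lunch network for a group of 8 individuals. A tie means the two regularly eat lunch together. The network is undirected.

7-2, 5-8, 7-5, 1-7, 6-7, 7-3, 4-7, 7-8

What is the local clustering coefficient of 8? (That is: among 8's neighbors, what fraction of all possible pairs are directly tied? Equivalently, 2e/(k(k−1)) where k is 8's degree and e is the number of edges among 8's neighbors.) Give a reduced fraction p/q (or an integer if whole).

8's neighbors: 5 and 7 (k = 2).
Possible neighbor pairs: C(2,2) = 1. Edges among them: 5–7 → e = 1.
Clustering(8) = 1/1.

1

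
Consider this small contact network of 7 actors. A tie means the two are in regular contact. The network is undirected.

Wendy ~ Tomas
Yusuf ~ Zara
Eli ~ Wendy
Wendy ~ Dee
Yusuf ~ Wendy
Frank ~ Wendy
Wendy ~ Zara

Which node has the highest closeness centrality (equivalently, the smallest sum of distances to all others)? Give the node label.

Farness (sum of distances to all others) for each node — Dee:11, Eli:11, Frank:11, Tomas:11, Wendy:6, Yusuf:10, Zara:10.
The smallest farness is 6, for Wendy, so Wendy has the highest closeness.

Wendy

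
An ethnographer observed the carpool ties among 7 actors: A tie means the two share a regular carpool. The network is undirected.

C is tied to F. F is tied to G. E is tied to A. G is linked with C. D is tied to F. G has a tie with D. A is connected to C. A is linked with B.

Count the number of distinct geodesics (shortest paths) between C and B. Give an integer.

The shortest distance is 2, and the only length-2 path is C–A–B. So there is exactly 1 shortest path.

1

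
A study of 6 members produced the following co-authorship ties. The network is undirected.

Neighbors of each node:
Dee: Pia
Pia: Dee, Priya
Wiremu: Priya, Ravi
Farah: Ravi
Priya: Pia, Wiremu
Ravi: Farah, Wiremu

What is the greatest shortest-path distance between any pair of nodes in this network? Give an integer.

5

Eccentricity of each node (its greatest distance to any other): Dee:5, Farah:5, Pia:4, Priya:3, Ravi:4, Wiremu:3.
The maximum eccentricity is 5, realized for instance by the pair Dee–Farah via Dee – Pia – Priya – Wiremu – Ravi – Farah. So the diameter is 5.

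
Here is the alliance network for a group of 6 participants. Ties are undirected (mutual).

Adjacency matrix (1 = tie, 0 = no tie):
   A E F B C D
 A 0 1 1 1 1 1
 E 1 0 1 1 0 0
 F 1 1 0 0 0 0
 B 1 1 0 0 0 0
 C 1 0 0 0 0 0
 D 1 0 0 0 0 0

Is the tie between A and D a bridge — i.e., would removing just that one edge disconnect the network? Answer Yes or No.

Without the A–D edge there is no alternate route between A and D, so the network disconnects. It is a bridge.

Yes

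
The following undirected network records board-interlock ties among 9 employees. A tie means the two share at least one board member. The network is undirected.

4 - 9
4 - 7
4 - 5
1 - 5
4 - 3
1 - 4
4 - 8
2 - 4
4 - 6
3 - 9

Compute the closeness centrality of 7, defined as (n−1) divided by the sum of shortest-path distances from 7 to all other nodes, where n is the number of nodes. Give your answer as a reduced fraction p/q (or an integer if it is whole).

8/15

Distances from 7: 1:2, 2:2, 3:2, 4:1, 5:2, 6:2, 8:2, 9:2. Sum = 15.
n = 9, so closeness = 8/15.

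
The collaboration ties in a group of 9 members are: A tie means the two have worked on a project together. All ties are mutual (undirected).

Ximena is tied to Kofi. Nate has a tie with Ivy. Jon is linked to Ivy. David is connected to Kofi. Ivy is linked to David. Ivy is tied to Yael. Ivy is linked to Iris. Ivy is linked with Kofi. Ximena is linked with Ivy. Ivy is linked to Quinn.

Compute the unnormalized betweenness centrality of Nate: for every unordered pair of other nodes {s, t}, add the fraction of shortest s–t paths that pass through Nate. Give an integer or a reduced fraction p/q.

No shortest path between any pair of other nodes passes through Nate.
Summing the contributions gives betweenness(Nate) = 0.

0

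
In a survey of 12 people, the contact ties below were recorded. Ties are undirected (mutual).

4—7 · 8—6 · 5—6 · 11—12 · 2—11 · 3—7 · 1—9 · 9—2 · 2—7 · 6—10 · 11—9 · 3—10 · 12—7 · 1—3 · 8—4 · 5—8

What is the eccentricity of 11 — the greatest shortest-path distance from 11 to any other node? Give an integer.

Distances from 11: 1:2, 2:1, 3:3, 4:3, 5:5, 6:5, 7:2, 8:4, 9:1, 10:4, 12:1.
The largest is 5 (to 6 and 5), so the eccentricity of 11 is 5.

5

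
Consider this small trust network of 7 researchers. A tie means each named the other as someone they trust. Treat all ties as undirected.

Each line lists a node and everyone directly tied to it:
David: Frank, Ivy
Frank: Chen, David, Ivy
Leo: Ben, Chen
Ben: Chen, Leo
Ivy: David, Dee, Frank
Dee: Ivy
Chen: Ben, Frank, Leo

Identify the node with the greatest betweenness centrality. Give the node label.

Frank

Unnormalized betweenness of each node: Ben:0, Chen:8, David:0, Dee:0, Frank:9, Ivy:5, Leo:0.
Frank has the largest value, 9, making it the main broker — the node through which the most shortest paths run.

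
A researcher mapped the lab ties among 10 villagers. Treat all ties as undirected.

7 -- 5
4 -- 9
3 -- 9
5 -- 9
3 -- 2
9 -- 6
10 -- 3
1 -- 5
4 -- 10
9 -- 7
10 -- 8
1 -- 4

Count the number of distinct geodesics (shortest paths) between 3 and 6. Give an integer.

1

The shortest distance is 2, and the only length-2 path is 3–9–6. So there is exactly 1 shortest path.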